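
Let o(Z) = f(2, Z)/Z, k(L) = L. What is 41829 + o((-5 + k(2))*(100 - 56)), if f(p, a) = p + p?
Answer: 1380356/33 ≈ 41829.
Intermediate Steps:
f(p, a) = 2*p
o(Z) = 4/Z (o(Z) = (2*2)/Z = 4/Z)
41829 + o((-5 + k(2))*(100 - 56)) = 41829 + 4/(((-5 + 2)*(100 - 56))) = 41829 + 4/((-3*44)) = 41829 + 4/(-132) = 41829 + 4*(-1/132) = 41829 - 1/33 = 1380356/33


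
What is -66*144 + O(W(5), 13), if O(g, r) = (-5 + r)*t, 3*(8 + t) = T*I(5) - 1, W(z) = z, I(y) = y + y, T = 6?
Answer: -28232/3 ≈ -9410.7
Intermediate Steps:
I(y) = 2*y
t = 35/3 (t = -8 + (6*(2*5) - 1)/3 = -8 + (6*10 - 1)/3 = -8 + (60 - 1)/3 = -8 + (⅓)*59 = -8 + 59/3 = 35/3 ≈ 11.667)
O(g, r) = -175/3 + 35*r/3 (O(g, r) = (-5 + r)*(35/3) = -175/3 + 35*r/3)
-66*144 + O(W(5), 13) = -66*144 + (-175/3 + (35/3)*13) = -9504 + (-175/3 + 455/3) = -9504 + 280/3 = -28232/3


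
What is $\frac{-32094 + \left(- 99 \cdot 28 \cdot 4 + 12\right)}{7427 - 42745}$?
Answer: $\frac{21585}{17659} \approx 1.2223$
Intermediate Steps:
$\frac{-32094 + \left(- 99 \cdot 28 \cdot 4 + 12\right)}{7427 - 42745} = \frac{-32094 + \left(\left(-99\right) 112 + 12\right)}{-35318} = \left(-32094 + \left(-11088 + 12\right)\right) \left(- \frac{1}{35318}\right) = \left(-32094 - 11076\right) \left(- \frac{1}{35318}\right) = \left(-43170\right) \left(- \frac{1}{35318}\right) = \frac{21585}{17659}$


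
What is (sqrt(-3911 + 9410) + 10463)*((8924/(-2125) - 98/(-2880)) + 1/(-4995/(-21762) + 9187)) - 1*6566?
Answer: -227263148406754067/4531803084000 - 18876739879309*sqrt(611)/1510601028000 ≈ -50457.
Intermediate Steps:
(sqrt(-3911 + 9410) + 10463)*((8924/(-2125) - 98/(-2880)) + 1/(-4995/(-21762) + 9187)) - 1*6566 = (sqrt(5499) + 10463)*((8924*(-1/2125) - 98*(-1/2880)) + 1/(-4995*(-1/21762) + 9187)) - 6566 = (3*sqrt(611) + 10463)*((-8924/2125 + 49/1440) + 1/(185/806 + 9187)) - 6566 = (10463 + 3*sqrt(611))*(-2549287/612000 + 1/(7404907/806)) - 6566 = (10463 + 3*sqrt(611))*(-2549287/612000 + 806/7404907) - 6566 = (10463 + 3*sqrt(611))*(-18876739879309/4531803084000) - 6566 = (-197507329357210067/4531803084000 - 18876739879309*sqrt(611)/1510601028000) - 6566 = -227263148406754067/4531803084000 - 18876739879309*sqrt(611)/1510601028000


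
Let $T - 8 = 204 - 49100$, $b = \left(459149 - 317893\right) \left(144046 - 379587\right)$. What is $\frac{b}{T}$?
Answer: $\frac{4158947437}{6111} \approx 6.8057 \cdot 10^{5}$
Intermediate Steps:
$b = -33271579496$ ($b = 141256 \left(-235541\right) = -33271579496$)
$T = -48888$ ($T = 8 + \left(204 - 49100\right) = 8 - 48896 = -48888$)
$\frac{b}{T} = - \frac{33271579496}{-48888} = \left(-33271579496\right) \left(- \frac{1}{48888}\right) = \frac{4158947437}{6111}$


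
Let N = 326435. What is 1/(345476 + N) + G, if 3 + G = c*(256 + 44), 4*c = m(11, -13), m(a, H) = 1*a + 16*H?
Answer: -9929500757/671911 ≈ -14778.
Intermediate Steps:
m(a, H) = a + 16*H
c = -197/4 (c = (11 + 16*(-13))/4 = (11 - 208)/4 = (1/4)*(-197) = -197/4 ≈ -49.250)
G = -14778 (G = -3 - 197*(256 + 44)/4 = -3 - 197/4*300 = -3 - 14775 = -14778)
1/(345476 + N) + G = 1/(345476 + 326435) - 14778 = 1/671911 - 14778 = -9929500757/671911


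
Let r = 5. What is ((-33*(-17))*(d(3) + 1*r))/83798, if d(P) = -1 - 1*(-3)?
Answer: 357/7618 ≈ 0.046863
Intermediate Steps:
d(P) = 2 (d(P) = -1 + 3 = 2)
((-33*(-17))*(d(3) + 1*r))/83798 = ((-33*(-17))*(2 + 1*5))/83798 = (561*(2 + 5))*(1/83798) = (561*7)*(1/83798) = 3927*(1/83798) = 357/7618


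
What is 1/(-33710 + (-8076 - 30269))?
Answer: -1/72055 ≈ -1.3878e-5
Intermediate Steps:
1/(-33710 + (-8076 - 30269)) = 1/(-33710 - 38345) = 1/(-72055) = -1/72055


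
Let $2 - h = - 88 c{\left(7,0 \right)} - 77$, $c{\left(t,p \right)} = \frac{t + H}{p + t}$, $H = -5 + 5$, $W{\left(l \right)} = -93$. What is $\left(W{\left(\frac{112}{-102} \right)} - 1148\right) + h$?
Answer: $-1074$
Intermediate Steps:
$H = 0$
$c{\left(t,p \right)} = \frac{t}{p + t}$ ($c{\left(t,p \right)} = \frac{t + 0}{p + t} = \frac{t}{p + t}$)
$h = 167$ ($h = 2 - \left(- 88 \frac{7}{0 + 7} - 77\right) = 2 - \left(- 88 \cdot \frac{7}{7} - 77\right) = 2 - \left(- 88 \cdot 7 \cdot \frac{1}{7} - 77\right) = 2 - \left(\left(-88\right) 1 - 77\right) = 2 - \left(-88 - 77\right) = 2 - -165 = 2 + 165 = 167$)
$\left(W{\left(\frac{112}{-102} \right)} - 1148\right) + h = \left(-93 - 1148\right) + 167 = -1241 + 167 = -1074$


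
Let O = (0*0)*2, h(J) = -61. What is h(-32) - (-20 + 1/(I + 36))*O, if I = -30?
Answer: -61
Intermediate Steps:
O = 0 (O = 0*2 = 0)
h(-32) - (-20 + 1/(I + 36))*O = -61 - (-20 + 1/(-30 + 36))*0 = -61 - (-20 + 1/6)*0 = -61 - (-20 + ⅙)*0 = -61 - (-119)*0/6 = -61 - 1*0 = -61 + 0 = -61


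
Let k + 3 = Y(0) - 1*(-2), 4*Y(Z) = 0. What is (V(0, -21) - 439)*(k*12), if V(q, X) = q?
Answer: 5268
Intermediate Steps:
Y(Z) = 0 (Y(Z) = (¼)*0 = 0)
k = -1 (k = -3 + (0 - 1*(-2)) = -3 + (0 + 2) = -3 + 2 = -1)
(V(0, -21) - 439)*(k*12) = (0 - 439)*(-1*12) = -439*(-12) = 5268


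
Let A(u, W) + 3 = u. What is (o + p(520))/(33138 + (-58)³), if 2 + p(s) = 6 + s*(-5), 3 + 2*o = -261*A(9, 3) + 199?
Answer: 3281/161974 ≈ 0.020256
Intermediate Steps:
A(u, W) = -3 + u
o = -685 (o = -3/2 + (-261*(-3 + 9) + 199)/2 = -3/2 + (-261*6 + 199)/2 = -3/2 + (-1566 + 199)/2 = -3/2 + (½)*(-1367) = -3/2 - 1367/2 = -685)
p(s) = 4 - 5*s (p(s) = -2 + (6 + s*(-5)) = -2 + (6 - 5*s) = 4 - 5*s)
(o + p(520))/(33138 + (-58)³) = (-685 + (4 - 5*520))/(33138 + (-58)³) = (-685 + (4 - 2600))/(33138 - 195112) = (-685 - 2596)/(-161974) = -3281*(-1/161974) = 3281/161974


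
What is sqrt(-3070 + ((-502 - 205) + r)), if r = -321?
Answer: I*sqrt(4098) ≈ 64.016*I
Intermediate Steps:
sqrt(-3070 + ((-502 - 205) + r)) = sqrt(-3070 + ((-502 - 205) - 321)) = sqrt(-3070 + (-707 - 321)) = sqrt(-3070 - 1028) = sqrt(-4098) = I*sqrt(4098)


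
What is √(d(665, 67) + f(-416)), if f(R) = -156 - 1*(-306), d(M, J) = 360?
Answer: √510 ≈ 22.583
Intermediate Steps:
f(R) = 150 (f(R) = -156 + 306 = 150)
√(d(665, 67) + f(-416)) = √(360 + 150) = √510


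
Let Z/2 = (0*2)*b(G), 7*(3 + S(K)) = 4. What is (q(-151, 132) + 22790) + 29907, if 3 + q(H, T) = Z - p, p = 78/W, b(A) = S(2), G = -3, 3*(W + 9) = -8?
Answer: 1844524/35 ≈ 52701.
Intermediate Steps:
S(K) = -17/7 (S(K) = -3 + (⅐)*4 = -3 + 4/7 = -17/7)
W = -35/3 (W = -9 + (⅓)*(-8) = -9 - 8/3 = -35/3 ≈ -11.667)
b(A) = -17/7
Z = 0 (Z = 2*((0*2)*(-17/7)) = 2*(0*(-17/7)) = 2*0 = 0)
p = -234/35 (p = 78/(-35/3) = 78*(-3/35) = -234/35 ≈ -6.6857)
q(H, T) = 129/35 (q(H, T) = -3 + (0 - 1*(-234/35)) = -3 + (0 + 234/35) = -3 + 234/35 = 129/35)
(q(-151, 132) + 22790) + 29907 = (129/35 + 22790) + 29907 = 797779/35 + 29907 = 1844524/35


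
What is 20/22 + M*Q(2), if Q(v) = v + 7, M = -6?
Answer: -584/11 ≈ -53.091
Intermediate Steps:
Q(v) = 7 + v
20/22 + M*Q(2) = 20/22 - 6*(7 + 2) = 20*(1/22) - 6*9 = 10/11 - 54 = -584/11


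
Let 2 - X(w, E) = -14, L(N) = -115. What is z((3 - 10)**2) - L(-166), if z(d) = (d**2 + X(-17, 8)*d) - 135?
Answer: 3165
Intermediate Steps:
X(w, E) = 16 (X(w, E) = 2 - 1*(-14) = 2 + 14 = 16)
z(d) = -135 + d**2 + 16*d (z(d) = (d**2 + 16*d) - 135 = -135 + d**2 + 16*d)
z((3 - 10)**2) - L(-166) = (-135 + ((3 - 10)**2)**2 + 16*(3 - 10)**2) - 1*(-115) = (-135 + ((-7)**2)**2 + 16*(-7)**2) + 115 = (-135 + 49**2 + 16*49) + 115 = (-135 + 2401 + 784) + 115 = 3050 + 115 = 3165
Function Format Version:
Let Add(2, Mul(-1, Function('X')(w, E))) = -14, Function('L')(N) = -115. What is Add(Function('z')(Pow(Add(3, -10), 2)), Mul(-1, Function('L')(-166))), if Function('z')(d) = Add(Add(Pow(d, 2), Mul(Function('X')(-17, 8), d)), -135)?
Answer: 3165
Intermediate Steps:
Function('X')(w, E) = 16 (Function('X')(w, E) = Add(2, Mul(-1, -14)) = Add(2, 14) = 16)
Function('z')(d) = Add(-135, Pow(d, 2), Mul(16, d)) (Function('z')(d) = Add(Add(Pow(d, 2), Mul(16, d)), -135) = Add(-135, Pow(d, 2), Mul(16, d)))
Add(Function('z')(Pow(Add(3, -10), 2)), Mul(-1, Function('L')(-166))) = Add(Add(-135, Pow(Pow(Add(3, -10), 2), 2), Mul(16, Pow(Add(3, -10), 2))), Mul(-1, -115)) = Add(Add(-135, Pow(Pow(-7, 2), 2), Mul(16, Pow(-7, 2))), 115) = Add(Add(-135, Pow(49, 2), Mul(16, 49)), 115) = Add(Add(-135, 2401, 784), 115) = Add(3050, 115) = 3165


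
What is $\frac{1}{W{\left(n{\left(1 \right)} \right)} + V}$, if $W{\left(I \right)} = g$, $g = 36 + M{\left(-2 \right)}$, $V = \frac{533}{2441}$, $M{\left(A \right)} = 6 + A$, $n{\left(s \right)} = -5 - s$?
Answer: $\frac{2441}{98173} \approx 0.024864$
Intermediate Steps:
$V = \frac{533}{2441}$ ($V = 533 \cdot \frac{1}{2441} = \frac{533}{2441} \approx 0.21835$)
$g = 40$ ($g = 36 + \left(6 - 2\right) = 36 + 4 = 40$)
$W{\left(I \right)} = 40$
$\frac{1}{W{\left(n{\left(1 \right)} \right)} + V} = \frac{1}{40 + \frac{533}{2441}} = \frac{1}{\frac{98173}{2441}} = \frac{2441}{98173}$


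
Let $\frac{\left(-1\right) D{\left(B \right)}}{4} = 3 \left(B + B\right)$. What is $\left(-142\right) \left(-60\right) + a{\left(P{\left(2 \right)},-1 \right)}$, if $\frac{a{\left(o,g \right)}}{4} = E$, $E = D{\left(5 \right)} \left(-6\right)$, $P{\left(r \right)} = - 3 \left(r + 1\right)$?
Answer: $11400$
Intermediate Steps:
$P{\left(r \right)} = -3 - 3 r$ ($P{\left(r \right)} = - 3 \left(1 + r\right) = -3 - 3 r$)
$D{\left(B \right)} = - 24 B$ ($D{\left(B \right)} = - 4 \cdot 3 \left(B + B\right) = - 4 \cdot 3 \cdot 2 B = - 4 \cdot 6 B = - 24 B$)
$E = 720$ ($E = \left(-24\right) 5 \left(-6\right) = \left(-120\right) \left(-6\right) = 720$)
$a{\left(o,g \right)} = 2880$ ($a{\left(o,g \right)} = 4 \cdot 720 = 2880$)
$\left(-142\right) \left(-60\right) + a{\left(P{\left(2 \right)},-1 \right)} = \left(-142\right) \left(-60\right) + 2880 = 8520 + 2880 = 11400$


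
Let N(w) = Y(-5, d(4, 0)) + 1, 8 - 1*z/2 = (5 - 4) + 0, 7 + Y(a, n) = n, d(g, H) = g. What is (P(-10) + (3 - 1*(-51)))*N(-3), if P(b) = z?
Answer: -136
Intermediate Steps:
Y(a, n) = -7 + n
z = 14 (z = 16 - 2*((5 - 4) + 0) = 16 - 2*(1 + 0) = 16 - 2*1 = 16 - 2 = 14)
P(b) = 14
N(w) = -2 (N(w) = (-7 + 4) + 1 = -3 + 1 = -2)
(P(-10) + (3 - 1*(-51)))*N(-3) = (14 + (3 - 1*(-51)))*(-2) = (14 + (3 + 51))*(-2) = (14 + 54)*(-2) = 68*(-2) = -136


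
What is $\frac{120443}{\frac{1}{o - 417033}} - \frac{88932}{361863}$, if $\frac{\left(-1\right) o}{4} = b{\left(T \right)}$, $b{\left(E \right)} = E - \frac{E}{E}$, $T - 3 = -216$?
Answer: $- \frac{6046200770930875}{120621} \approx -5.0126 \cdot 10^{10}$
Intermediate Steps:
$T = -213$ ($T = 3 - 216 = -213$)
$b{\left(E \right)} = -1 + E$ ($b{\left(E \right)} = E - 1 = -1 + E$)
$o = 856$ ($o = - 4 \left(-1 - 213\right) = \left(-4\right) \left(-214\right) = 856$)
$\frac{120443}{\frac{1}{o - 417033}} - \frac{88932}{361863} = \frac{120443}{\frac{1}{856 - 417033}} - \frac{88932}{361863} = \frac{120443}{\frac{1}{-416177}} - \frac{29644}{120621} = \frac{120443}{- \frac{1}{416177}} - \frac{29644}{120621} = 120443 \left(-416177\right) - \frac{29644}{120621} = -50125606411 - \frac{29644}{120621} = - \frac{6046200770930875}{120621}$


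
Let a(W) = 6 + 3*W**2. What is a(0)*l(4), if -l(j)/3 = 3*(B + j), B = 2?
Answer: -324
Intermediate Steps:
l(j) = -18 - 9*j (l(j) = -9*(2 + j) = -3*(6 + 3*j) = -18 - 9*j)
a(0)*l(4) = (6 + 3*0**2)*(-18 - 9*4) = (6 + 3*0)*(-18 - 36) = (6 + 0)*(-54) = 6*(-54) = -324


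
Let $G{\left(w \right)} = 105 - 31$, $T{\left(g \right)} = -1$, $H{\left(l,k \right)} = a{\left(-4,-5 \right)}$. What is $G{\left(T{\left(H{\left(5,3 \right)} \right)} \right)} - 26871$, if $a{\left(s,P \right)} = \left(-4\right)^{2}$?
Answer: $-26797$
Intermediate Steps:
$a{\left(s,P \right)} = 16$
$H{\left(l,k \right)} = 16$
$G{\left(w \right)} = 74$ ($G{\left(w \right)} = 105 - 31 = 74$)
$G{\left(T{\left(H{\left(5,3 \right)} \right)} \right)} - 26871 = 74 - 26871 = -26797$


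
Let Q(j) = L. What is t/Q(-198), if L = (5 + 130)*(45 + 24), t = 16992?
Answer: 1888/1035 ≈ 1.8242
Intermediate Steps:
L = 9315 (L = 135*69 = 9315)
Q(j) = 9315
t/Q(-198) = 16992/9315 = 16992*(1/9315) = 1888/1035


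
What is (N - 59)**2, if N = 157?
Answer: 9604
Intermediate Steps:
(N - 59)**2 = (157 - 59)**2 = 98**2 = 9604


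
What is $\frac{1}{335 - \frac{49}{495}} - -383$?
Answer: $\frac{63492703}{165776} \approx 383.0$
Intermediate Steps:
$\frac{1}{335 - \frac{49}{495}} - -383 = \frac{1}{335 - \frac{49}{495}} + 383 = \frac{1}{\frac{165776}{495}} + 383 = \frac{495}{165776} + 383 = \frac{63492703}{165776}$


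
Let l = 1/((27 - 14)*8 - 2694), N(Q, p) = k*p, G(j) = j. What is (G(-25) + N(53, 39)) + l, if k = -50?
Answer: -5115251/2590 ≈ -1975.0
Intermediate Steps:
N(Q, p) = -50*p
l = -1/2590 (l = 1/(13*8 - 2694) = 1/(104 - 2694) = 1/(-2590) = -1/2590 ≈ -0.00038610)
(G(-25) + N(53, 39)) + l = (-25 - 50*39) - 1/2590 = (-25 - 1950) - 1/2590 = -1975 - 1/2590 = -5115251/2590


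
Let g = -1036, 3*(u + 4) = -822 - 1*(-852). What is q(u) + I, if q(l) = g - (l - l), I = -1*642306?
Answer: -643342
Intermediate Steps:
I = -642306
u = 6 (u = -4 + (-822 - 1*(-852))/3 = -4 + (-822 + 852)/3 = -4 + (⅓)*30 = -4 + 10 = 6)
q(l) = -1036 (q(l) = -1036 - (l - l) = -1036 - 1*0 = -1036 + 0 = -1036)
q(u) + I = -1036 - 642306 = -643342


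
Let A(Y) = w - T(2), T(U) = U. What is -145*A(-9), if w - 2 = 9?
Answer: -1305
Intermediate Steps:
w = 11 (w = 2 + 9 = 11)
A(Y) = 9 (A(Y) = 11 - 1*2 = 11 - 2 = 9)
-145*A(-9) = -145*9 = -1305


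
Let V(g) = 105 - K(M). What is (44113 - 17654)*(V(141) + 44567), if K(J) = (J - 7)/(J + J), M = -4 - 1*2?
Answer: 14183373409/12 ≈ 1.1819e+9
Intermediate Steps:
M = -6 (M = -4 - 2 = -6)
K(J) = (-7 + J)/(2*J) (K(J) = (-7 + J)/((2*J)) = (-7 + J)*(1/(2*J)) = (-7 + J)/(2*J))
V(g) = 1247/12 (V(g) = 105 - (-7 - 6)/(2*(-6)) = 105 - (-1)*(-13)/(2*6) = 105 - 1*13/12 = 105 - 13/12 = 1247/12)
(44113 - 17654)*(V(141) + 44567) = (44113 - 17654)*(1247/12 + 44567) = 26459*(536051/12) = 14183373409/12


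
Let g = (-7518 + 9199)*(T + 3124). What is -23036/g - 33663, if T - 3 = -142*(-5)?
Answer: -217126272047/6449997 ≈ -33663.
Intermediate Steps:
T = 713 (T = 3 - 142*(-5) = 3 + 710 = 713)
g = 6449997 (g = (-7518 + 9199)*(713 + 3124) = 1681*3837 = 6449997)
-23036/g - 33663 = -23036/6449997 - 33663 = -217126272047/6449997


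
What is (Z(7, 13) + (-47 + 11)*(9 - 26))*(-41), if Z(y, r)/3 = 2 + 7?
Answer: -26199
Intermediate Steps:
Z(y, r) = 27 (Z(y, r) = 3*(2 + 7) = 3*9 = 27)
(Z(7, 13) + (-47 + 11)*(9 - 26))*(-41) = (27 + (-47 + 11)*(9 - 26))*(-41) = (27 - 36*(-17))*(-41) = (27 + 612)*(-41) = 639*(-41) = -26199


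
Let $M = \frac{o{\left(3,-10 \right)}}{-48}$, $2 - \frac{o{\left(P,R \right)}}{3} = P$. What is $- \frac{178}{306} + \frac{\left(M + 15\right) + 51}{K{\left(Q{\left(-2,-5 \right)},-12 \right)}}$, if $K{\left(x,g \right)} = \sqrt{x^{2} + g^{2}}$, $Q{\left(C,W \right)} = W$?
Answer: $\frac{143209}{31824} \approx 4.5$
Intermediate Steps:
$o{\left(P,R \right)} = 6 - 3 P$
$M = \frac{1}{16}$ ($M = \frac{6 - 9}{-48} = \left(6 - 9\right) \left(- \frac{1}{48}\right) = \left(-3\right) \left(- \frac{1}{48}\right) = \frac{1}{16} \approx 0.0625$)
$K{\left(x,g \right)} = \sqrt{g^{2} + x^{2}}$
$- \frac{178}{306} + \frac{\left(M + 15\right) + 51}{K{\left(Q{\left(-2,-5 \right)},-12 \right)}} = - \frac{178}{306} + \frac{\left(\frac{1}{16} + 15\right) + 51}{\sqrt{\left(-12\right)^{2} + \left(-5\right)^{2}}} = \left(-178\right) \frac{1}{306} + \frac{\frac{241}{16} + 51}{\sqrt{144 + 25}} = - \frac{89}{153} + \frac{1057}{16 \sqrt{169}} = - \frac{89}{153} + \frac{1057}{16 \cdot 13} = - \frac{89}{153} + \frac{1057}{16} \cdot \frac{1}{13} = - \frac{89}{153} + \frac{1057}{208} = \frac{143209}{31824}$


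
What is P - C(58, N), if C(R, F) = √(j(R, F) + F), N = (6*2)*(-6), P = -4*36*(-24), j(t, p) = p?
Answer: 3456 - 12*I ≈ 3456.0 - 12.0*I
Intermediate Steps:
P = 3456 (P = -144*(-24) = 3456)
N = -72 (N = 12*(-6) = -72)
C(R, F) = √2*√F (C(R, F) = √(F + F) = √(2*F) = √2*√F)
P - C(58, N) = 3456 - √2*√(-72) = 3456 - √2*6*I*√2 = 3456 - 12*I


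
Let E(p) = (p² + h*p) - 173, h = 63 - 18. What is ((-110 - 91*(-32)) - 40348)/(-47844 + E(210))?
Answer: -37546/5533 ≈ -6.7858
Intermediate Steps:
h = 45
E(p) = -173 + p² + 45*p (E(p) = (p² + 45*p) - 173 = -173 + p² + 45*p)
((-110 - 91*(-32)) - 40348)/(-47844 + E(210)) = ((-110 - 91*(-32)) - 40348)/(-47844 + (-173 + 210² + 45*210)) = ((-110 + 2912) - 40348)/(-47844 + (-173 + 44100 + 9450)) = (2802 - 40348)/(-47844 + 53377) = -37546/5533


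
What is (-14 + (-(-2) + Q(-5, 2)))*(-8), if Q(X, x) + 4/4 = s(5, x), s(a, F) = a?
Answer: 64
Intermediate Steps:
Q(X, x) = 4 (Q(X, x) = -1 + 5 = 4)
(-14 + (-(-2) + Q(-5, 2)))*(-8) = (-14 + (-(-2) + 4))*(-8) = (-14 + (-2*(-1) + 4))*(-8) = (-14 + (2 + 4))*(-8) = (-14 + 6)*(-8) = -8*(-8) = 64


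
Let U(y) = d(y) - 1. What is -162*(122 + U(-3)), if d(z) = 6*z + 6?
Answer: -17658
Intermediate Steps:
d(z) = 6 + 6*z
U(y) = 5 + 6*y (U(y) = (6 + 6*y) - 1 = 5 + 6*y)
-162*(122 + U(-3)) = -162*(122 + (5 + 6*(-3))) = -162*(122 + (5 - 18)) = -162*(122 - 13) = -162*109 = -17658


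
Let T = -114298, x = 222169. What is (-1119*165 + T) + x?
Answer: -76764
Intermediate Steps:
(-1119*165 + T) + x = (-1119*165 - 114298) + 222169 = (-184635 - 114298) + 222169 = -298933 + 222169 = -76764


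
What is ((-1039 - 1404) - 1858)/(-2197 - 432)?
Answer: 391/239 ≈ 1.6360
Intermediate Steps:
((-1039 - 1404) - 1858)/(-2197 - 432) = (-2443 - 1858)/(-2629) = -4301*(-1/2629) = 391/239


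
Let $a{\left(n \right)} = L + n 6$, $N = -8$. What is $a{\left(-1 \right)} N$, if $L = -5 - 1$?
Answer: $96$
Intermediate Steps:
$L = -6$
$a{\left(n \right)} = -6 + 6 n$ ($a{\left(n \right)} = -6 + n 6 = -6 + 6 n$)
$a{\left(-1 \right)} N = \left(-6 + 6 \left(-1\right)\right) \left(-8\right) = \left(-6 - 6\right) \left(-8\right) = \left(-12\right) \left(-8\right) = 96$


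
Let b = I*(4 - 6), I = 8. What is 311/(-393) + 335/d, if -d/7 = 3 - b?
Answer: -173018/52269 ≈ -3.3101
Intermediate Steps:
b = -16 (b = 8*(4 - 6) = 8*(-2) = -16)
d = -133 (d = -7*(3 - 1*(-16)) = -7*(3 + 16) = -7*19 = -133)
311/(-393) + 335/d = 311/(-393) + 335/(-133) = 311*(-1/393) + 335*(-1/133) = -311/393 - 335/133 = -173018/52269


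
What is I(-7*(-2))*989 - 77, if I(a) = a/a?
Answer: 912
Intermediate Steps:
I(a) = 1
I(-7*(-2))*989 - 77 = 1*989 - 77 = 989 - 77 = 912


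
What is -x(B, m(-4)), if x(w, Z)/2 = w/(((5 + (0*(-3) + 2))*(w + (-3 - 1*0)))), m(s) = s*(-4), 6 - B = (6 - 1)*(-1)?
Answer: -11/28 ≈ -0.39286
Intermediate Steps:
B = 11 (B = 6 - (6 - 1)*(-1) = 6 - 5*(-1) = 6 - 1*(-5) = 6 + 5 = 11)
m(s) = -4*s
x(w, Z) = 2*w/(-21 + 7*w) (x(w, Z) = 2*(w/(((5 + (0*(-3) + 2))*(w + (-3 - 1*0))))) = 2*(w/(((5 + (0 + 2))*(w + (-3 + 0))))) = 2*(w/(((5 + 2)*(w - 3)))) = 2*(w/((7*(-3 + w)))) = 2*(w/(-21 + 7*w)) = 2*w/(-21 + 7*w))
-x(B, m(-4)) = -2*11/(7*(-3 + 11)) = -2*11/(7*8) = -1*11/28 = -11/28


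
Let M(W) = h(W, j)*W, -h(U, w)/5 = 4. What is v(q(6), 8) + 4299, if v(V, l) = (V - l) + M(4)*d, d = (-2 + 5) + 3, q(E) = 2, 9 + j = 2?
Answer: 3813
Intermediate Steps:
j = -7 (j = -9 + 2 = -7)
h(U, w) = -20 (h(U, w) = -5*4 = -20)
d = 6 (d = 3 + 3 = 6)
M(W) = -20*W
v(V, l) = -480 + V - l (v(V, l) = (V - l) - 20*4*6 = (V - l) - 80*6 = (V - l) - 480 = -480 + V - l)
v(q(6), 8) + 4299 = (-480 + 2 - 1*8) + 4299 = (-480 + 2 - 8) + 4299 = -486 + 4299 = 3813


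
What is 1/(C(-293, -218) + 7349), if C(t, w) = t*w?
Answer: 1/71223 ≈ 1.4040e-5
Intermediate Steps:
1/(C(-293, -218) + 7349) = 1/(-293*(-218) + 7349) = 1/(63874 + 7349) = 1/71223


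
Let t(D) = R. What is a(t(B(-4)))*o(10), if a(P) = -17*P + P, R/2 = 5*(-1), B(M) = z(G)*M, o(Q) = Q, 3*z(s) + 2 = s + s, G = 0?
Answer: 1600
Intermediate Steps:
z(s) = -⅔ + 2*s/3 (z(s) = -⅔ + (s + s)/3 = -⅔ + (2*s)/3 = -⅔ + 2*s/3)
B(M) = -2*M/3 (B(M) = (-⅔ + (⅔)*0)*M = (-⅔ + 0)*M = -2*M/3)
R = -10 (R = 2*(5*(-1)) = 2*(-5) = -10)
t(D) = -10
a(P) = -16*P
a(t(B(-4)))*o(10) = -16*(-10)*10 = 160*10 = 1600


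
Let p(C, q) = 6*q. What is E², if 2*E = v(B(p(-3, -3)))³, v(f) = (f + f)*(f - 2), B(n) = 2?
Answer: 0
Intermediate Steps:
v(f) = 2*f*(-2 + f) (v(f) = (2*f)*(-2 + f) = 2*f*(-2 + f))
E = 0 (E = (2*2*(-2 + 2))³/2 = (2*2*0)³/2 = (½)*0³ = (½)*0 = 0)
E² = 0² = 0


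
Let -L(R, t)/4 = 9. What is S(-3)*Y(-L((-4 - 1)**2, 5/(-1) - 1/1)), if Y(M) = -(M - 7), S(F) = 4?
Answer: -116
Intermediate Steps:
L(R, t) = -36 (L(R, t) = -4*9 = -36)
Y(M) = 7 - M (Y(M) = -(-7 + M) = 7 - M)
S(-3)*Y(-L((-4 - 1)**2, 5/(-1) - 1/1)) = 4*(7 - (-1)*(-36)) = 4*(7 - 1*36) = 4*(7 - 36) = 4*(-29) = -116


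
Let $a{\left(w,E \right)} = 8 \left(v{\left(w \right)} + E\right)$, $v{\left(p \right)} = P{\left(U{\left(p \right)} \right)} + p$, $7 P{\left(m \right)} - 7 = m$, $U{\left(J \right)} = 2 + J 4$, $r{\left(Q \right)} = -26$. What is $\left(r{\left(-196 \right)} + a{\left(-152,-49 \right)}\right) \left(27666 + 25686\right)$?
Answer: $- \frac{865902960}{7} \approx -1.237 \cdot 10^{8}$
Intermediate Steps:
$U{\left(J \right)} = 2 + 4 J$
$P{\left(m \right)} = 1 + \frac{m}{7}$
$v{\left(p \right)} = \frac{9}{7} + \frac{11 p}{7}$ ($v{\left(p \right)} = \left(1 + \frac{2 + 4 p}{7}\right) + p = \left(1 + \left(\frac{2}{7} + \frac{4 p}{7}\right)\right) + p = \left(\frac{9}{7} + \frac{4 p}{7}\right) + p = \frac{9}{7} + \frac{11 p}{7}$)
$a{\left(w,E \right)} = \frac{72}{7} + 8 E + \frac{88 w}{7}$ ($a{\left(w,E \right)} = 8 \left(\left(\frac{9}{7} + \frac{11 w}{7}\right) + E\right) = 8 \left(\frac{9}{7} + E + \frac{11 w}{7}\right) = \frac{72}{7} + 8 E + \frac{88 w}{7}$)
$\left(r{\left(-196 \right)} + a{\left(-152,-49 \right)}\right) \left(27666 + 25686\right) = \left(-26 + \left(\frac{72}{7} + 8 \left(-49\right) + \frac{88}{7} \left(-152\right)\right)\right) \left(27666 + 25686\right) = \left(-26 - \frac{16048}{7}\right) 53352 = \left(- \frac{16230}{7}\right) 53352 = - \frac{865902960}{7}$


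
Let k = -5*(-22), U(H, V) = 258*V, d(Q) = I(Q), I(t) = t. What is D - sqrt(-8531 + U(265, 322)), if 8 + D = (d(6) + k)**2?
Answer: 13448 - sqrt(74545) ≈ 13175.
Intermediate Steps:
d(Q) = Q
k = 110
D = 13448 (D = -8 + (6 + 110)**2 = -8 + 116**2 = -8 + 13456 = 13448)
D - sqrt(-8531 + U(265, 322)) = 13448 - sqrt(-8531 + 258*322) = 13448 - sqrt(-8531 + 83076) = 13448 - sqrt(74545)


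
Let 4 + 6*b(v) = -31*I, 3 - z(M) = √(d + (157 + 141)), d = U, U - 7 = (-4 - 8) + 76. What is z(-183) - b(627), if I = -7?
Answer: -65/2 - 3*√41 ≈ -51.709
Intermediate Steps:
U = 71 (U = 7 + ((-4 - 8) + 76) = 7 + (-12 + 76) = 7 + 64 = 71)
d = 71
z(M) = 3 - 3*√41 (z(M) = 3 - √(71 + (157 + 141)) = 3 - √(71 + 298) = 3 - √369 = 3 - 3*√41)
b(v) = 71/2 (b(v) = -⅔ + (-31*(-7))/6 = -⅔ + (⅙)*217 = -⅔ + 217/6 = 71/2)
z(-183) - b(627) = (3 - 3*√41) - 1*71/2 = (3 - 3*√41) - 71/2 = -65/2 - 3*√41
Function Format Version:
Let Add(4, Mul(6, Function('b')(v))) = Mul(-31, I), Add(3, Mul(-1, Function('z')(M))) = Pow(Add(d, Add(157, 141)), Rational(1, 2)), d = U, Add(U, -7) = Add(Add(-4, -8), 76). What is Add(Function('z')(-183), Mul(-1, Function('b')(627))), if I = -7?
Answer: Add(Rational(-65, 2), Mul(-3, Pow(41, Rational(1, 2)))) ≈ -51.709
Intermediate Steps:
U = 71 (U = Add(7, Add(Add(-4, -8), 76)) = Add(7, Add(-12, 76)) = Add(7, 64) = 71)
d = 71
Function('z')(M) = Add(3, Mul(-3, Pow(41, Rational(1, 2)))) (Function('z')(M) = Add(3, Mul(-1, Pow(Add(71, Add(157, 141)), Rational(1, 2)))) = Add(3, Mul(-1, Pow(Add(71, 298), Rational(1, 2)))) = Add(3, Mul(-1, Pow(369, Rational(1, 2)))) = Add(3, Mul(-1, Mul(3, Pow(41, Rational(1, 2))))) = Add(3, Mul(-3, Pow(41, Rational(1, 2)))))
Function('b')(v) = Rational(71, 2) (Function('b')(v) = Add(Rational(-2, 3), Mul(Rational(1, 6), Mul(-31, -7))) = Add(Rational(-2, 3), Mul(Rational(1, 6), 217)) = Add(Rational(-2, 3), Rational(217, 6)) = Rational(71, 2))
Add(Function('z')(-183), Mul(-1, Function('b')(627))) = Add(Add(3, Mul(-3, Pow(41, Rational(1, 2)))), Mul(-1, Rational(71, 2))) = Add(Add(3, Mul(-3, Pow(41, Rational(1, 2)))), Rational(-71, 2)) = Add(Rational(-65, 2), Mul(-3, Pow(41, Rational(1, 2))))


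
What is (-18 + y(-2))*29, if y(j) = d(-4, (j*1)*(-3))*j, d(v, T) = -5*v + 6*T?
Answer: -3770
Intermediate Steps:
y(j) = j*(20 - 18*j) (y(j) = (-5*(-4) + 6*((j*1)*(-3)))*j = (20 + 6*(j*(-3)))*j = (20 + 6*(-3*j))*j = (20 - 18*j)*j = j*(20 - 18*j))
(-18 + y(-2))*29 = (-18 + 2*(-2)*(10 - 9*(-2)))*29 = (-18 + 2*(-2)*(10 + 18))*29 = (-18 + 2*(-2)*28)*29 = (-18 - 112)*29 = -130*29 = -3770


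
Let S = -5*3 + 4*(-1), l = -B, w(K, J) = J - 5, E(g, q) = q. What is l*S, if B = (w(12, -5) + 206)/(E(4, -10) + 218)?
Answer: 931/52 ≈ 17.904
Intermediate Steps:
w(K, J) = -5 + J
B = 49/52 (B = ((-5 - 5) + 206)/(-10 + 218) = (-10 + 206)/208 = 196*(1/208) = 49/52 ≈ 0.94231)
l = -49/52 (l = -1*49/52 = -49/52 ≈ -0.94231)
S = -19 (S = -15 - 4 = -19)
l*S = -49/52*(-19) = 931/52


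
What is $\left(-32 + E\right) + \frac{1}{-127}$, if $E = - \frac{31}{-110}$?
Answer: $- \frac{443213}{13970} \approx -31.726$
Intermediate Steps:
$E = \frac{31}{110}$ ($E = \left(-31\right) \left(- \frac{1}{110}\right) = \frac{31}{110} \approx 0.28182$)
$\left(-32 + E\right) + \frac{1}{-127} = \left(-32 + \frac{31}{110}\right) + \frac{1}{-127} = - \frac{3489}{110} - \frac{1}{127} = - \frac{443213}{13970}$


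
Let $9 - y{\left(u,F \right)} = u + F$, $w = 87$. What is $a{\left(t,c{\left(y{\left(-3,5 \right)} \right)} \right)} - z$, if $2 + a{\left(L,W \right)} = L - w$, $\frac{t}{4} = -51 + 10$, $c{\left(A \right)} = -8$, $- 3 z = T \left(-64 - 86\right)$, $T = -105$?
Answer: $4997$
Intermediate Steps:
$y{\left(u,F \right)} = 9 - F - u$ ($y{\left(u,F \right)} = 9 - \left(u + F\right) = 9 - \left(F + u\right) = 9 - F - u$)
$z = -5250$ ($z = - \frac{\left(-105\right) \left(-64 - 86\right)}{3} = - \frac{\left(-105\right) \left(-150\right)}{3} = \left(- \frac{1}{3}\right) 15750 = -5250$)
$t = -164$ ($t = 4 \left(-51 + 10\right) = 4 \left(-41\right) = -164$)
$a{\left(L,W \right)} = -89 + L$ ($a{\left(L,W \right)} = -2 + \left(L - 87\right) = -2 + \left(-87 + L\right) = -89 + L$)
$a{\left(t,c{\left(y{\left(-3,5 \right)} \right)} \right)} - z = \left(-89 - 164\right) - -5250 = -253 + 5250 = 4997$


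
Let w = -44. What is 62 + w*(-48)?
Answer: 2174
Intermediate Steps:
62 + w*(-48) = 62 - 44*(-48) = 62 + 2112 = 2174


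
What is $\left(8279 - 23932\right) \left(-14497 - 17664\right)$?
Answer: $503416133$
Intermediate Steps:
$\left(8279 - 23932\right) \left(-14497 - 17664\right) = \left(-15653\right) \left(-32161\right) = 503416133$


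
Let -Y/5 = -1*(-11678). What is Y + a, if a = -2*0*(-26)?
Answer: -58390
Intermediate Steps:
a = 0 (a = 0*(-26) = 0)
Y = -58390 (Y = -(-5)*(-11678) = -5*11678 = -58390)
Y + a = -58390 + 0 = -58390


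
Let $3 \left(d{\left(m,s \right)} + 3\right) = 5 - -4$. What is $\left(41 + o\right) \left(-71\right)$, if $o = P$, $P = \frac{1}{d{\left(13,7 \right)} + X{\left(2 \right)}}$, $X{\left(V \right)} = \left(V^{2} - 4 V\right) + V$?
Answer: $- \frac{5751}{2} \approx -2875.5$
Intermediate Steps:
$X{\left(V \right)} = V^{2} - 3 V$
$d{\left(m,s \right)} = 0$ ($d{\left(m,s \right)} = -3 + \frac{5 - -4}{3} = -3 + \frac{5 + 4}{3} = -3 + \frac{1}{3} \cdot 9 = -3 + 3 = 0$)
$P = - \frac{1}{2}$ ($P = \frac{1}{0 + 2 \left(-3 + 2\right)} = \frac{1}{0 + 2 \left(-1\right)} = \frac{1}{0 - 2} = \frac{1}{-2} = - \frac{1}{2} \approx -0.5$)
$o = - \frac{1}{2} \approx -0.5$
$\left(41 + o\right) \left(-71\right) = \left(41 - \frac{1}{2}\right) \left(-71\right) = \frac{81}{2} \left(-71\right) = - \frac{5751}{2}$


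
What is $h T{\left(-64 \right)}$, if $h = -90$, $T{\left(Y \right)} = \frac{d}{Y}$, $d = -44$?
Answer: $- \frac{495}{8} \approx -61.875$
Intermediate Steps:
$T{\left(Y \right)} = - \frac{44}{Y}$
$h T{\left(-64 \right)} = - 90 \left(- \frac{44}{-64}\right) = - 90 \left(\left(-44\right) \left(- \frac{1}{64}\right)\right) = \left(-90\right) \frac{11}{16} = - \frac{495}{8}$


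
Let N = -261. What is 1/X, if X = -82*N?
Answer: 1/21402 ≈ 4.6725e-5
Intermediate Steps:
X = 21402 (X = -82*(-261) = 21402)
1/X = 1/21402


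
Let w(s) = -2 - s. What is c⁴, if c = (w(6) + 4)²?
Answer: 65536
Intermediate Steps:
c = 16 (c = ((-2 - 1*6) + 4)² = ((-2 - 6) + 4)² = (-8 + 4)² = (-4)² = 16)
c⁴ = 16⁴ = 65536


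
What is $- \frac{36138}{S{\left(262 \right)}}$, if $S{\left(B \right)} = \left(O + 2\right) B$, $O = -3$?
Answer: $\frac{18069}{131} \approx 137.93$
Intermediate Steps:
$S{\left(B \right)} = - B$ ($S{\left(B \right)} = \left(-3 + 2\right) B = - B$)
$- \frac{36138}{S{\left(262 \right)}} = - \frac{36138}{\left(-1\right) 262} = - \frac{36138}{-262} = \left(-36138\right) \left(- \frac{1}{262}\right) = \frac{18069}{131}$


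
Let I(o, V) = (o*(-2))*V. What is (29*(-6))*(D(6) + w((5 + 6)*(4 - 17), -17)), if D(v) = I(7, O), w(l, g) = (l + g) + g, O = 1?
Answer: 33234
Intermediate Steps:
I(o, V) = -2*V*o (I(o, V) = (-2*o)*V = -2*V*o)
w(l, g) = l + 2*g (w(l, g) = (g + l) + g = l + 2*g)
D(v) = -14 (D(v) = -2*1*7 = -14)
(29*(-6))*(D(6) + w((5 + 6)*(4 - 17), -17)) = (29*(-6))*(-14 + ((5 + 6)*(4 - 17) + 2*(-17))) = -174*(-14 + (11*(-13) - 34)) = -174*(-14 + (-143 - 34)) = -174*(-14 - 177) = -174*(-191) = 33234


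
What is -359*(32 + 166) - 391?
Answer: -71473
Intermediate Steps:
-359*(32 + 166) - 391 = -359*198 - 391 = -71082 - 391 = -71473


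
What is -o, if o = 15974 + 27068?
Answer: -43042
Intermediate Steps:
o = 43042
-o = -1*43042 = -43042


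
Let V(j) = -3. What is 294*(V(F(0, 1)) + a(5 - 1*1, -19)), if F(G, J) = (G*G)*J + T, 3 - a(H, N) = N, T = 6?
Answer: 5586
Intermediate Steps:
a(H, N) = 3 - N
F(G, J) = 6 + J*G² (F(G, J) = (G*G)*J + 6 = G²*J + 6 = J*G² + 6 = 6 + J*G²)
294*(V(F(0, 1)) + a(5 - 1*1, -19)) = 294*(-3 + (3 - 1*(-19))) = 294*(-3 + (3 + 19)) = 294*(-3 + 22) = 294*19 = 5586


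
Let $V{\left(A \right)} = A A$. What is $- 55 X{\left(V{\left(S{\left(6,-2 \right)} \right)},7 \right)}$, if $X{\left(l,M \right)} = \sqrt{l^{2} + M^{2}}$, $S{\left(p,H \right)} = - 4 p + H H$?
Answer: $- 55 \sqrt{160049} \approx -22003.0$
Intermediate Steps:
$S{\left(p,H \right)} = H^{2} - 4 p$ ($S{\left(p,H \right)} = - 4 p + H^{2} = H^{2} - 4 p$)
$V{\left(A \right)} = A^{2}$
$X{\left(l,M \right)} = \sqrt{M^{2} + l^{2}}$
$- 55 X{\left(V{\left(S{\left(6,-2 \right)} \right)},7 \right)} = - 55 \sqrt{7^{2} + \left(\left(\left(-2\right)^{2} - 24\right)^{2}\right)^{2}} = - 55 \sqrt{49 + \left(\left(4 - 24\right)^{2}\right)^{2}} = - 55 \sqrt{49 + \left(\left(-20\right)^{2}\right)^{2}} = - 55 \sqrt{49 + 400^{2}} = - 55 \sqrt{49 + 160000} = - 55 \sqrt{160049}$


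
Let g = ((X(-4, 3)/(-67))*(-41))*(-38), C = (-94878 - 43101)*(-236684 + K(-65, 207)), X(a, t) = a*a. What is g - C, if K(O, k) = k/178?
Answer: -389470501237369/11926 ≈ -3.2657e+10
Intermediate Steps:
K(O, k) = k/178 (K(O, k) = k*(1/178) = k/178)
X(a, t) = a²
C = 5812992489555/178 (C = (-94878 - 43101)*(-236684 + (1/178)*207) = -137979*(-236684 + 207/178) = -137979*(-42129545/178) = 5812992489555/178 ≈ 3.2657e+10)
g = -24928/67 (g = (((-4)²/(-67))*(-41))*(-38) = ((16*(-1/67))*(-41))*(-38) = -16/67*(-41)*(-38) = (656/67)*(-38) = -24928/67 ≈ -372.06)
g - C = -24928/67 - 1*5812992489555/178 = -24928/67 - 5812992489555/178 = -389470501237369/11926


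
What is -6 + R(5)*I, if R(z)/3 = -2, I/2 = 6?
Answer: -78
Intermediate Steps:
I = 12 (I = 2*6 = 12)
R(z) = -6 (R(z) = 3*(-2) = -6)
-6 + R(5)*I = -6 - 6*12 = -6 - 72 = -78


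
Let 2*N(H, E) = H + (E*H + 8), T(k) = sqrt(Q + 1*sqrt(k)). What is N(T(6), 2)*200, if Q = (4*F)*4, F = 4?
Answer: 800 + 300*sqrt(64 + sqrt(6)) ≈ 3245.5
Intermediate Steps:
Q = 64 (Q = (4*4)*4 = 16*4 = 64)
T(k) = sqrt(64 + sqrt(k)) (T(k) = sqrt(64 + 1*sqrt(k)) = sqrt(64 + sqrt(k)))
N(H, E) = 4 + H/2 + E*H/2 (N(H, E) = (H + (E*H + 8))/2 = (H + (8 + E*H))/2 = (8 + H + E*H)/2 = 4 + H/2 + E*H/2)
N(T(6), 2)*200 = (4 + sqrt(64 + sqrt(6))/2 + (1/2)*2*sqrt(64 + sqrt(6)))*200 = (4 + sqrt(64 + sqrt(6))/2 + sqrt(64 + sqrt(6)))*200 = (4 + 3*sqrt(64 + sqrt(6))/2)*200 = 800 + 300*sqrt(64 + sqrt(6))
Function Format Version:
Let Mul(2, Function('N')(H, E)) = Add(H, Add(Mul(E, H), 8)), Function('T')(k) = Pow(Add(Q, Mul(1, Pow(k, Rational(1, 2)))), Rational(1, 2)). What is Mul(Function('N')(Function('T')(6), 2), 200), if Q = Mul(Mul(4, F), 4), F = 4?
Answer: Add(800, Mul(300, Pow(Add(64, Pow(6, Rational(1, 2))), Rational(1, 2)))) ≈ 3245.5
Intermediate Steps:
Q = 64 (Q = Mul(Mul(4, 4), 4) = Mul(16, 4) = 64)
Function('T')(k) = Pow(Add(64, Pow(k, Rational(1, 2))), Rational(1, 2)) (Function('T')(k) = Pow(Add(64, Mul(1, Pow(k, Rational(1, 2)))), Rational(1, 2)) = Pow(Add(64, Pow(k, Rational(1, 2))), Rational(1, 2)))
Function('N')(H, E) = Add(4, Mul(Rational(1, 2), H), Mul(Rational(1, 2), E, H)) (Function('N')(H, E) = Mul(Rational(1, 2), Add(H, Add(Mul(E, H), 8))) = Mul(Rational(1, 2), Add(H, Add(8, Mul(E, H)))) = Mul(Rational(1, 2), Add(8, H, Mul(E, H))) = Add(4, Mul(Rational(1, 2), H), Mul(Rational(1, 2), E, H)))
Mul(Function('N')(Function('T')(6), 2), 200) = Mul(Add(4, Mul(Rational(1, 2), Pow(Add(64, Pow(6, Rational(1, 2))), Rational(1, 2))), Mul(Rational(1, 2), 2, Pow(Add(64, Pow(6, Rational(1, 2))), Rational(1, 2)))), 200) = Mul(Add(4, Mul(Rational(1, 2), Pow(Add(64, Pow(6, Rational(1, 2))), Rational(1, 2))), Pow(Add(64, Pow(6, Rational(1, 2))), Rational(1, 2))), 200) = Mul(Add(4, Mul(Rational(3, 2), Pow(Add(64, Pow(6, Rational(1, 2))), Rational(1, 2)))), 200) = Add(800, Mul(300, Pow(Add(64, Pow(6, Rational(1, 2))), Rational(1, 2))))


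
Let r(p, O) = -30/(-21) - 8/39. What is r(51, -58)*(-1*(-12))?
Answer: 1336/91 ≈ 14.681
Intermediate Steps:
r(p, O) = 334/273 (r(p, O) = -30*(-1/21) - 8*1/39 = 10/7 - 8/39 = 334/273)
r(51, -58)*(-1*(-12)) = 334*(-1*(-12))/273 = (334/273)*12 = 1336/91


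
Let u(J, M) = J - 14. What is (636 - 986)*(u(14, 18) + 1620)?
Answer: -567000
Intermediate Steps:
u(J, M) = -14 + J
(636 - 986)*(u(14, 18) + 1620) = (636 - 986)*((-14 + 14) + 1620) = -350*(0 + 1620) = -350*1620 = -567000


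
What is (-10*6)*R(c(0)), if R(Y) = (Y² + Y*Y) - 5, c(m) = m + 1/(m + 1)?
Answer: 180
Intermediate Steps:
c(m) = m + 1/(1 + m)
R(Y) = -5 + 2*Y² (R(Y) = (Y² + Y²) - 5 = 2*Y² - 5 = -5 + 2*Y²)
(-10*6)*R(c(0)) = (-10*6)*(-5 + 2*((1 + 0 + 0²)/(1 + 0))²) = -60*(-5 + 2*((1 + 0 + 0)/1)²) = -60*(-5 + 2*(1*1)²) = -60*(-5 + 2*1²) = -60*(-5 + 2*1) = -60*(-5 + 2) = -60*(-3) = 180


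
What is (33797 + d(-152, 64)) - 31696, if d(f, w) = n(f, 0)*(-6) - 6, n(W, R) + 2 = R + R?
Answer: 2107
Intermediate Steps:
n(W, R) = -2 + 2*R (n(W, R) = -2 + (R + R) = -2 + 2*R)
d(f, w) = 6 (d(f, w) = (-2 + 2*0)*(-6) - 6 = (-2 + 0)*(-6) - 6 = -2*(-6) - 6 = 12 - 6 = 6)
(33797 + d(-152, 64)) - 31696 = (33797 + 6) - 31696 = 33803 - 31696 = 2107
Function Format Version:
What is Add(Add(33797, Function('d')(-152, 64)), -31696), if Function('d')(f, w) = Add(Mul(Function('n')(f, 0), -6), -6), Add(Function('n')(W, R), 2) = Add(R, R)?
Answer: 2107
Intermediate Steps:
Function('n')(W, R) = Add(-2, Mul(2, R)) (Function('n')(W, R) = Add(-2, Add(R, R)) = Add(-2, Mul(2, R)))
Function('d')(f, w) = 6 (Function('d')(f, w) = Add(Mul(Add(-2, Mul(2, 0)), -6), -6) = Add(Mul(Add(-2, 0), -6), -6) = Add(Mul(-2, -6), -6) = Add(12, -6) = 6)
Add(Add(33797, Function('d')(-152, 64)), -31696) = Add(Add(33797, 6), -31696) = Add(33803, -31696) = 2107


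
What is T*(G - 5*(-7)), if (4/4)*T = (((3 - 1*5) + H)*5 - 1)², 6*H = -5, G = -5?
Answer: 41405/6 ≈ 6900.8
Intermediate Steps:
H = -⅚ (H = (⅙)*(-5) = -⅚ ≈ -0.83333)
T = 8281/36 (T = (((3 - 1*5) - ⅚)*5 - 1)² = (((3 - 5) - ⅚)*5 - 1)² = ((-2 - ⅚)*5 - 1)² = (-17/6*5 - 1)² = (-85/6 - 1)² = (-91/6)² = 8281/36 ≈ 230.03)
T*(G - 5*(-7)) = 8281*(-5 - 5*(-7))/36 = 8281*(-5 + 35)/36 = (8281/36)*30 = 41405/6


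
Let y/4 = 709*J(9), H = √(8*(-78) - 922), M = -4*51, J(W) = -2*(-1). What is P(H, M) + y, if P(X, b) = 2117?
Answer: 7789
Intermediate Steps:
J(W) = 2
M = -204
H = I*√1546 (H = √(-624 - 922) = √(-1546) = I*√1546 ≈ 39.319*I)
y = 5672 (y = 4*(709*2) = 4*1418 = 5672)
P(H, M) + y = 2117 + 5672 = 7789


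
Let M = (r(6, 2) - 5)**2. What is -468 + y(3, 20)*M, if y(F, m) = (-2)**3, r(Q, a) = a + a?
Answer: -476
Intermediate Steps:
r(Q, a) = 2*a
y(F, m) = -8
M = 1 (M = (2*2 - 5)**2 = (4 - 5)**2 = (-1)**2 = 1)
-468 + y(3, 20)*M = -468 - 8*1 = -468 - 8 = -476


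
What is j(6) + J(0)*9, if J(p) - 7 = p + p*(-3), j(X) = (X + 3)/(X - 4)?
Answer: 135/2 ≈ 67.500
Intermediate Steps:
j(X) = (3 + X)/(-4 + X)
J(p) = 7 - 2*p (J(p) = 7 + (p + p*(-3)) = 7 + (p - 3*p) = 7 - 2*p)
j(6) + J(0)*9 = (3 + 6)/(-4 + 6) + (7 - 2*0)*9 = 9/2 + (7 + 0)*9 = (½)*9 + 7*9 = 9/2 + 63 = 135/2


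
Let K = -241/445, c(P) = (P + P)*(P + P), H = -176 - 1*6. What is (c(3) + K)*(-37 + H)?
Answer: -3455601/445 ≈ -7765.4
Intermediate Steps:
H = -182 (H = -176 - 6 = -182)
c(P) = 4*P**2 (c(P) = (2*P)*(2*P) = 4*P**2)
K = -241/445 (K = -241*1/445 = -241/445 ≈ -0.54157)
(c(3) + K)*(-37 + H) = (4*3**2 - 241/445)*(-37 - 182) = (4*9 - 241/445)*(-219) = (36 - 241/445)*(-219) = (15779/445)*(-219) = -3455601/445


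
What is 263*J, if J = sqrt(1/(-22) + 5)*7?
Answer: 1841*sqrt(2398)/22 ≈ 4097.8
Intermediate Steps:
J = 7*sqrt(2398)/22 (J = sqrt(-1/22 + 5)*7 = sqrt(109/22)*7 = (sqrt(2398)/22)*7 = 7*sqrt(2398)/22 ≈ 15.581)
263*J = 263*(7*sqrt(2398)/22) = 1841*sqrt(2398)/22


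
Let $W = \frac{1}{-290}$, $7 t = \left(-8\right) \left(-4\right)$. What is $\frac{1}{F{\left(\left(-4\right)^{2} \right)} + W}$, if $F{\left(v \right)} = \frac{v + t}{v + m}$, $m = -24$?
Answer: $- \frac{2030}{5227} \approx -0.38837$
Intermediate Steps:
$t = \frac{32}{7}$ ($t = \frac{\left(-8\right) \left(-4\right)}{7} = \frac{1}{7} \cdot 32 = \frac{32}{7} \approx 4.5714$)
$W = - \frac{1}{290} \approx -0.0034483$
$F{\left(v \right)} = \frac{\frac{32}{7} + v}{-24 + v}$ ($F{\left(v \right)} = \frac{v + \frac{32}{7}}{v - 24} = \frac{\frac{32}{7} + v}{-24 + v}$)
$\frac{1}{F{\left(\left(-4\right)^{2} \right)} + W} = \frac{1}{\frac{\frac{32}{7} + \left(-4\right)^{2}}{-24 + \left(-4\right)^{2}} - \frac{1}{290}} = \frac{1}{\frac{\frac{32}{7} + 16}{-24 + 16} - \frac{1}{290}} = \frac{1}{\frac{1}{-8} \cdot \frac{144}{7} - \frac{1}{290}} = \frac{1}{\left(- \frac{1}{8}\right) \frac{144}{7} - \frac{1}{290}} = \frac{1}{- \frac{18}{7} - \frac{1}{290}} = \frac{1}{- \frac{5227}{2030}} = - \frac{2030}{5227}$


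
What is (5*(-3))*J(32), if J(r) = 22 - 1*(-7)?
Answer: -435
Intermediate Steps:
J(r) = 29 (J(r) = 22 + 7 = 29)
(5*(-3))*J(32) = (5*(-3))*29 = -15*29 = -435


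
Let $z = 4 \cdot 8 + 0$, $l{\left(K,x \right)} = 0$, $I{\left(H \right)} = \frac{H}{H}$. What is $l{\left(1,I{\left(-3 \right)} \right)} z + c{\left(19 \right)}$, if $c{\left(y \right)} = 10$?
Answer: $10$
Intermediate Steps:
$I{\left(H \right)} = 1$
$z = 32$ ($z = 32 + 0 = 32$)
$l{\left(1,I{\left(-3 \right)} \right)} z + c{\left(19 \right)} = 0 \cdot 32 + 10 = 0 + 10 = 10$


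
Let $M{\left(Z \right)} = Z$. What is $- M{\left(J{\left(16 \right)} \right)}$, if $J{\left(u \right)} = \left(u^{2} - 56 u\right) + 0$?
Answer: $640$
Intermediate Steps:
$J{\left(u \right)} = u^{2} - 56 u$
$- M{\left(J{\left(16 \right)} \right)} = - 16 \left(-56 + 16\right) = - 16 \left(-40\right) = \left(-1\right) \left(-640\right) = 640$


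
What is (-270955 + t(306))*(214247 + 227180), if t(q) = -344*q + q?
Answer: -165938147851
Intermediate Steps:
t(q) = -343*q
(-270955 + t(306))*(214247 + 227180) = (-270955 - 343*306)*(214247 + 227180) = (-270955 - 104958)*441427 = -375913*441427 = -165938147851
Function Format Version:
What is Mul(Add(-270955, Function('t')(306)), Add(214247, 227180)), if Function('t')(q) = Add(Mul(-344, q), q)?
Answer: -165938147851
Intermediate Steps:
Function('t')(q) = Mul(-343, q)
Mul(Add(-270955, Function('t')(306)), Add(214247, 227180)) = Mul(Add(-270955, Mul(-343, 306)), Add(214247, 227180)) = Mul(Add(-270955, -104958), 441427) = Mul(-375913, 441427) = -165938147851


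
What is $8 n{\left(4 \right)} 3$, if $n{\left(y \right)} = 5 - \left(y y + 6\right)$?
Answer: $-408$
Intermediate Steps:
$n{\left(y \right)} = -1 - y^{2}$ ($n{\left(y \right)} = 5 - \left(y^{2} + 6\right) = 5 - \left(6 + y^{2}\right) = -1 - y^{2}$)
$8 n{\left(4 \right)} 3 = 8 \left(-1 - 4^{2}\right) 3 = 8 \left(-1 - 16\right) 3 = 8 \left(-17\right) 3 = \left(-136\right) 3 = -408$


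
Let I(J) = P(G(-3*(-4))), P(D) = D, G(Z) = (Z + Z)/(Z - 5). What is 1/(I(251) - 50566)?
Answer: -7/353938 ≈ -1.9777e-5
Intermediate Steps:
G(Z) = 2*Z/(-5 + Z) (G(Z) = (2*Z)/(-5 + Z) = 2*Z/(-5 + Z))
I(J) = 24/7 (I(J) = 2*(-3*(-4))/(-5 - 3*(-4)) = 2*12/(-5 + 12) = 2*12/7 = 2*12*(⅐) = 24/7)
1/(I(251) - 50566) = 1/(24/7 - 50566) = 1/(-353938/7) = -7/353938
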